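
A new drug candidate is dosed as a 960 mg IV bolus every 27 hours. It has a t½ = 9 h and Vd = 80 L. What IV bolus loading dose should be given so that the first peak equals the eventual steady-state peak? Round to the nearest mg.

f = (1/2)^(27/9) ≈ 0.125000; accumulation ratio R = 1/(1−f) ≈ 1.14286.
Loading dose to hit Cmax,ss on first dose: D_load = D_maint·R ≈ 960 × 1.14286 ≈ 1097.15 mg.

1097 mg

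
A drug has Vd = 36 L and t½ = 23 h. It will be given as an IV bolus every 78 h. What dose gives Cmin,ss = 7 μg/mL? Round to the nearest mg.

τ/t½ = 78/23 ≈ 3.3913, so f = (1/2)^(78/23) ≈ 0.095305.
Cmin,ss = (D/Vd)·f/(1−f), so D = Cmin,ss·Vd·(1−f)/f.
D = 7 × 36 × (1−f)/f ≈ 7 × 36 × 9.49263 ≈ 2392.14 mg.

2392 mg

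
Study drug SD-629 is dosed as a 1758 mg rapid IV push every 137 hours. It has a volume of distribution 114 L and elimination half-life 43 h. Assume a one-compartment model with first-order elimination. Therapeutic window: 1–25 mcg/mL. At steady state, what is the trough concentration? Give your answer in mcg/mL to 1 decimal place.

τ/t½ = 137/43 ≈ 3.186, so fraction remaining f = (1/2)^(137/43) ≈ 0.1099.
Single-dose peak C₀ = D/Vd = 1758/114 ≈ 15.421 mcg/mL.
Steady-state trough Cmin,ss = C₀·f/(1−f) ≈ 15.421 × 0.1099/0.8901 ≈ 1.904 mcg/mL.
Trough 1.9 mcg/mL vs MEC 1 mcg/mL: adequate.

1.9 mcg/mL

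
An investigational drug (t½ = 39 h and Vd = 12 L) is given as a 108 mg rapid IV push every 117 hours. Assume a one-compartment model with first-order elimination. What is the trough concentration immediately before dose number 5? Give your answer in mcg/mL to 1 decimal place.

1.3 mcg/mL

f = (1/2)^(τ/t½) = (1/2)^(117/39) ≈ 0.1250.
C₀ = D/Vd = 108/12 ≈ 9.000 mcg/mL.
Before the 5th dose, 4 doses have been given. Superposition: Cmin = C₀·(f + f² + … + f^4).
≈ 9.000 × (0.1250 + 0.0156 + 0.0020 + 0.0002) ≈ 9.000 × 0.1428 ≈ 1.285 mcg/mL.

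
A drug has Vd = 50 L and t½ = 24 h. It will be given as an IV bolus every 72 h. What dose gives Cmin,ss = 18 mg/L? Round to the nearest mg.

6300 mg

τ/t½ = 72/24 ≈ 3, so f = (1/2)^(72/24) ≈ 0.125000.
Cmin,ss = (D/Vd)·f/(1−f), so D = Cmin,ss·Vd·(1−f)/f.
D = 18 × 50 × (1−f)/f ≈ 18 × 50 × 7.00000 ≈ 6300.00 mg.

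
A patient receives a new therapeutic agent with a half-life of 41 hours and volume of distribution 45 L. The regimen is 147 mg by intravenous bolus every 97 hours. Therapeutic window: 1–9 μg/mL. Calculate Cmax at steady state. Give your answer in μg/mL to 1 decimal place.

4.1 μg/mL

k = ln2/t½ = ln2/41 ≈ 0.016906 h⁻¹; fraction remaining f = e^(−kτ) = e^(−0.016906×97) ≈ 0.1940.
At steady state, accumulation factor R = 1/(1 − e^(−kτ)) ≈ 1.2407.
Single-dose peak C₀ = D/Vd = 147/45 ≈ 3.267 μg/mL.
Steady-state peak Cmax,ss = C₀·R ≈ 3.267 × 1.2407 ≈ 4.053 μg/mL.
Peak 4.1 μg/mL vs MTC 9 μg/mL: below toxic threshold.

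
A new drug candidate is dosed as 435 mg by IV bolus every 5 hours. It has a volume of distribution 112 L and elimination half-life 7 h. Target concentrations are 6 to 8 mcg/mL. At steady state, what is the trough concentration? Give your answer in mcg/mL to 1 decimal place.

τ/t½ = 5/7 ≈ 0.71429, so fraction remaining f = (1/2)^(5/7) ≈ 0.6095.
Each bolus raises the concentration by D/Vd = 435/112 ≈ 3.884 mcg/mL.
Steady-state trough Cmin,ss = C₀·f/(1−f) ≈ 3.884 × 0.6095/0.3905 ≈ 6.062 mcg/mL.
Trough 6.1 mcg/mL vs MEC 6 mcg/mL: adequate.

6.1 mcg/mL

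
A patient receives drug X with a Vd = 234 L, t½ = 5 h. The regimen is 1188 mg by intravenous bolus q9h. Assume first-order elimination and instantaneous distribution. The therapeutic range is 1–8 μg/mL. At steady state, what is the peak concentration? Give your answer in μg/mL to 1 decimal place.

7.1 μg/mL

τ/t½ = 9/5 ≈ 1.8, so fraction remaining f = (1/2)^(9/5) ≈ 0.2872.
Accumulation ratio R = 1/(1 − f) ≈ 1/0.7128 ≈ 1.4029.
Single-dose peak C₀ = D/Vd = 1188/234 ≈ 5.077 μg/mL.
Steady-state peak Cmax,ss = C₀·R ≈ 5.077 × 1.4029 ≈ 7.123 μg/mL.
Peak 7.1 μg/mL vs MTC 8 μg/mL: below toxic threshold.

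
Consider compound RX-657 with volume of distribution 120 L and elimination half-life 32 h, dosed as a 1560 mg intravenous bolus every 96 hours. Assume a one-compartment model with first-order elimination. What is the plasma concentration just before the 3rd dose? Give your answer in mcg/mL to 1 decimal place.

1.8 mcg/mL

f = (1/2)^(τ/t½) = (1/2)^(96/32) ≈ 0.1250.
C₀ = D/Vd = 1560/120 ≈ 13.000 mcg/mL.
Before the 3rd dose, 2 doses have been given. Superposition: Cmin = C₀·(f + f²).
≈ 13.000 × (0.1250 + 0.0156) ≈ 13.000 × 0.1406 ≈ 1.828 mcg/mL.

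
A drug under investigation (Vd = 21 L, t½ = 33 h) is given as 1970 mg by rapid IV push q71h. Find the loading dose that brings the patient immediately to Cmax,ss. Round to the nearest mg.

f = (1/2)^(71/33) ≈ 0.225076; accumulation ratio R = 1/(1−f) ≈ 1.29045.
Loading dose to hit Cmax,ss on first dose: D_load = D_maint·R ≈ 1970 × 1.29045 ≈ 2542.19 mg.

2542 mg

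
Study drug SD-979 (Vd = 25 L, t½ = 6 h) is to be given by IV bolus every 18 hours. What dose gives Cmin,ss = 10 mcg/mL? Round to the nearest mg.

τ/t½ = 18/6 ≈ 3, so f = (1/2)^(18/6) ≈ 0.125000.
Cmin,ss = (D/Vd)·f/(1−f), so D = Cmin,ss·Vd·(1−f)/f.
D = 10 × 25 × (1−f)/f ≈ 10 × 25 × 7.00000 ≈ 1750.00 mg.

1750 mg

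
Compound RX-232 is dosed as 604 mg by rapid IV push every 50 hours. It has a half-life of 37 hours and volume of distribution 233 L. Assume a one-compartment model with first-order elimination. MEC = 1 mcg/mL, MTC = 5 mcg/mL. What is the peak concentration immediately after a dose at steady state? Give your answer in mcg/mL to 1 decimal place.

4.3 mcg/mL

τ/t½ = 50/37 ≈ 1.3514, so fraction remaining f = (1/2)^(50/37) ≈ 0.3919.
Accumulation ratio R = 1/(1 − f) ≈ 1/0.6081 ≈ 1.6445.
Each bolus raises the concentration by D/Vd = 604/233 ≈ 2.592 mcg/mL.
Steady-state peak Cmax,ss = C₀·R ≈ 2.592 × 1.6445 ≈ 4.263 mcg/mL.
Peak 4.3 mcg/mL vs MTC 5 mcg/mL: below toxic threshold.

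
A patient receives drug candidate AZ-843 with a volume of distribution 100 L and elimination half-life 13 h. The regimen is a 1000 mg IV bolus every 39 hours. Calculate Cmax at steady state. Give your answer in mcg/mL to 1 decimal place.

11.4 mcg/mL

The dosing interval is 3 half-lives, so f = 2^(−3) = 0.125.
Accumulation ratio R = 1/(1 − f) = 1/0.875 = 8/7.
Single-dose peak C₀ = D/Vd = 1000/100 = 10 mcg/mL.
Steady-state peak Cmax,ss = C₀·R = 10 × 8/7 ≈ 11.429 mcg/mL.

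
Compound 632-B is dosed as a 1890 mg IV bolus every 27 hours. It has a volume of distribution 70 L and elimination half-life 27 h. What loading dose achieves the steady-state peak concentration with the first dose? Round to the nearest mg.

3780 mg

f = (1/2)^(27/27) ≈ 0.500000; accumulation ratio R = 1/(1−f) ≈ 2.00000.
Loading dose to hit Cmax,ss on first dose: D_load = D_maint·R ≈ 1890 × 2.00000 ≈ 3780.00 mg.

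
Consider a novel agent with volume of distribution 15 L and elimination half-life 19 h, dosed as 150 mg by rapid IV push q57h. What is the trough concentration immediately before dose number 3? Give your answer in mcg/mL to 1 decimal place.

f = (1/2)^(τ/t½) = (1/2)^(57/19) ≈ 0.1250.
C₀ = D/Vd = 150/15 ≈ 10.000 mcg/mL.
Before the 3rd dose, 2 doses have been given. Superposition: Cmin = C₀·(f + f²).
≈ 10.000 × (0.1250 + 0.0156) ≈ 10.000 × 0.1406 ≈ 1.406 mcg/mL.

1.4 mcg/mL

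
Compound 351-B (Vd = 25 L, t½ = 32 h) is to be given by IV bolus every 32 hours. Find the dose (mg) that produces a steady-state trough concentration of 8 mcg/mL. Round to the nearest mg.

τ/t½ = 32/32 ≈ 1, so f = (1/2)^(32/32) ≈ 0.500000.
Cmin,ss = (D/Vd)·f/(1−f), so D = Cmin,ss·Vd·(1−f)/f.
D = 8 × 25 × (1−f)/f ≈ 8 × 25 × 1.00000 ≈ 200.00 mg.

200 mg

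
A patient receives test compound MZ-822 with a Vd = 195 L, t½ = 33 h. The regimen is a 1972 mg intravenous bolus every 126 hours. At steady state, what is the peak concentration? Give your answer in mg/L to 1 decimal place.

Over one 126-h interval, 126/33 ≈ 3.8182 half-lives elapse, leaving f ≈ 0.0709 of each dose.
At steady state, accumulation factor R = 1/(1 − e^(−kτ)) ≈ 1.0763.
Single-dose peak C₀ = D/Vd = 1972/195 ≈ 10.113 mg/L.
Steady-state peak Cmax,ss = C₀·R ≈ 10.113 × 1.0763 ≈ 10.885 mg/L.

10.9 mg/L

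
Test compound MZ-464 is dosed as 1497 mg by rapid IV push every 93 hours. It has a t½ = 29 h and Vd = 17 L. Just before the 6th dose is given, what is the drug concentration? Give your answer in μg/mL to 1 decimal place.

10.7 μg/mL

f = (1/2)^(τ/t½) = (1/2)^(93/29) ≈ 0.1083.
C₀ = D/Vd = 1497/17 ≈ 88.059 μg/mL.
Before the 6th dose, 5 doses have been given. Superposition: Cmin = C₀·(f + f² + … + f^5).
≈ 88.059 × (0.1083 + 0.0117 + 0.0013 + 0.0001 + 0.0000) ≈ 88.059 × 0.1214 ≈ 10.690 μg/mL.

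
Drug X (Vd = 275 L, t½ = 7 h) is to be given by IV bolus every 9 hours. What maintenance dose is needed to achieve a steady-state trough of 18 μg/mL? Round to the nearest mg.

τ/t½ = 9/7 ≈ 1.2857, so f = (1/2)^(9/7) ≈ 0.410168.
Cmin,ss = (D/Vd)·f/(1−f), so D = Cmin,ss·Vd·(1−f)/f.
D = 18 × 275 × (1−f)/f ≈ 18 × 275 × 1.43803 ≈ 7118.25 mg.

7118 mg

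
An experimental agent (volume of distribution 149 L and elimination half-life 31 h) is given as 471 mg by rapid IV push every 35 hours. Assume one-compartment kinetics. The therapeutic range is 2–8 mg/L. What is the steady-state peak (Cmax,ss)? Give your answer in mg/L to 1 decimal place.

5.8 mg/L

k = ln2/t½ = ln2/31 ≈ 0.022360 h⁻¹; fraction remaining f = e^(−kτ) = e^(−0.022360×35) ≈ 0.4572.
At steady state, accumulation factor R = 1/(1 − e^(−kτ)) ≈ 1.8423.
Single-dose peak C₀ = D/Vd = 471/149 ≈ 3.161 mg/L.
Cmax,ss = C₀/(1 − f) ≈ 3.161/0.5428 ≈ 5.824 mg/L.
Peak 5.8 mg/L vs MTC 8 mg/L: below toxic threshold.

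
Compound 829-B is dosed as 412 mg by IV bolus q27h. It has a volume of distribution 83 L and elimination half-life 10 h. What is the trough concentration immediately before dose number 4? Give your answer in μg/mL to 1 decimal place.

0.9 μg/mL

f = (1/2)^(τ/t½) = (1/2)^(27/10) ≈ 0.1539.
C₀ = D/Vd = 412/83 ≈ 4.964 μg/mL.
Before the 4th dose, 3 doses have been given. Superposition: Cmin = C₀·(f + f² + … + f^3).
≈ 4.964 × (0.1539 + 0.0237 + 0.0036) ≈ 4.964 × 0.1812 ≈ 0.899 μg/mL.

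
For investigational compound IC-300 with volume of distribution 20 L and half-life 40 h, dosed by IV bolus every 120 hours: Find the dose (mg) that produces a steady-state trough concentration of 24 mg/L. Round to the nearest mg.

3360 mg

τ/t½ = 120/40 ≈ 3, so f = (1/2)^(120/40) ≈ 0.125000.
Cmin,ss = (D/Vd)·f/(1−f), so D = Cmin,ss·Vd·(1−f)/f.
D = 24 × 20 × (1−f)/f ≈ 24 × 20 × 7.00000 ≈ 3360.00 mg.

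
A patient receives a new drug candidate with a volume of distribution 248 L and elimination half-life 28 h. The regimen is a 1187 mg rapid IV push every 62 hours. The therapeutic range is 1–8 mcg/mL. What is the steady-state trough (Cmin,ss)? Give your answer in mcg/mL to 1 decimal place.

Over one 62-h interval, 62/28 ≈ 2.2143 half-lives elapse, leaving f ≈ 0.2155 of each dose.
Accumulation ratio R = 1/(1 − f) ≈ 1/0.7845 ≈ 1.2747.
Single-dose peak C₀ = D/Vd = 1187/248 ≈ 4.786 mcg/mL.
Cmax,ss = C₀/(1 − f) ≈ 4.786/0.7845 ≈ 6.101 mcg/mL.
Steady-state trough Cmin,ss = Cmax,ss·f ≈ 6.101 × 0.2155 ≈ 1.315 mcg/mL.
Trough 1.3 mcg/mL vs MEC 1 mcg/mL: adequate.

1.3 mcg/mL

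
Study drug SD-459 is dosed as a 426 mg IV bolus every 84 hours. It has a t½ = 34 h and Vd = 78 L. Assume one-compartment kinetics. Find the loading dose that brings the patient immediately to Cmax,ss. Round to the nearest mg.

520 mg

f = (1/2)^(84/34) ≈ 0.180418; accumulation ratio R = 1/(1−f) ≈ 1.22013.
Loading dose to hit Cmax,ss on first dose: D_load = D_maint·R ≈ 426 × 1.22013 ≈ 519.78 mg.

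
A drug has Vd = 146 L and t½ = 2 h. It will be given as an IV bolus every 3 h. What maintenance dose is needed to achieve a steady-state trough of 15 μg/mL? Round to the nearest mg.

4004 mg

τ/t½ = 3/2 ≈ 1.5, so f = (1/2)^(3/2) ≈ 0.353553.
Cmin,ss = (D/Vd)·f/(1−f), so D = Cmin,ss·Vd·(1−f)/f.
D = 15 × 146 × (1−f)/f ≈ 15 × 146 × 1.82843 ≈ 4004.26 mg.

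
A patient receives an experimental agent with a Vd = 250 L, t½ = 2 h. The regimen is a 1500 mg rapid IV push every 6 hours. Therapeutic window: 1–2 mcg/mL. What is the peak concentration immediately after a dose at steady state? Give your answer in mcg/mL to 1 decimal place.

The dosing interval is 3 half-lives, so f = 2^(−3) = 0.125.
At steady state, R = 1/(1 − 0.125) = 8/7.
Single-dose peak C₀ = D/Vd = 1500/250 = 6 mcg/mL.
Steady-state peak Cmax,ss = C₀·R = 6 × 8/7 ≈ 6.857 mcg/mL.
Peak 6.9 mcg/mL vs MTC 2 mcg/mL: exceeds toxic threshold.

6.9 mcg/mL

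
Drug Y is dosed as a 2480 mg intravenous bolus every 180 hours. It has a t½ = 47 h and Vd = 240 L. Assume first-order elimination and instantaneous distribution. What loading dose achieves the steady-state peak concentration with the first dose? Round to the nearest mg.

f = (1/2)^(180/47) ≈ 0.070327; accumulation ratio R = 1/(1−f) ≈ 1.07565.
Loading dose to hit Cmax,ss on first dose: D_load = D_maint·R ≈ 2480 × 1.07565 ≈ 2667.61 mg.

2668 mg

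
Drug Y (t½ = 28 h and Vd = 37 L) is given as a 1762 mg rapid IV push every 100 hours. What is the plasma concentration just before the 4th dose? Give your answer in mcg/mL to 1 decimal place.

4.4 mcg/mL

f = (1/2)^(τ/t½) = (1/2)^(100/28) ≈ 0.0841.
C₀ = D/Vd = 1762/37 ≈ 47.622 mcg/mL.
Before the 4th dose, 3 doses have been given. Superposition: Cmin = C₀·(f + f² + … + f^3).
≈ 47.622 × (0.0841 + 0.0071 + 0.0006) ≈ 47.622 × 0.0918 ≈ 4.372 mcg/mL.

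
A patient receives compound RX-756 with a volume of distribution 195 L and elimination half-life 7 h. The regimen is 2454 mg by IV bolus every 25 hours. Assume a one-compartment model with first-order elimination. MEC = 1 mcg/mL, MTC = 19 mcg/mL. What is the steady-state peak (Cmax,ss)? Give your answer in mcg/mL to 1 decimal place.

13.7 mcg/mL

Over one 25-h interval, 25/7 ≈ 3.5714 half-lives elapse, leaving f ≈ 0.0841 of each dose.
At steady state, accumulation factor R = 1/(1 − e^(−kτ)) ≈ 1.0918.
Single-dose peak C₀ = D/Vd = 2454/195 ≈ 12.585 mcg/mL.
Steady-state peak Cmax,ss = C₀·R ≈ 12.585 × 1.0918 ≈ 13.740 mcg/mL.
Peak 13.7 mcg/mL vs MTC 19 mcg/mL: below toxic threshold.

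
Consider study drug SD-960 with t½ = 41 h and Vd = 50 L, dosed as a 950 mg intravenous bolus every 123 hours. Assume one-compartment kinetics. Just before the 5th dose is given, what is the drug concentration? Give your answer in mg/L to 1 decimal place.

2.7 mg/L

f = (1/2)^(τ/t½) = (1/2)^(123/41) ≈ 0.1250.
C₀ = D/Vd = 950/50 ≈ 19.000 mg/L.
Before the 5th dose, 4 doses have been given. Superposition: Cmin = C₀·(f + f² + … + f^4).
≈ 19.000 × (0.1250 + 0.0156 + 0.0020 + 0.0002) ≈ 19.000 × 0.1428 ≈ 2.713 mg/L.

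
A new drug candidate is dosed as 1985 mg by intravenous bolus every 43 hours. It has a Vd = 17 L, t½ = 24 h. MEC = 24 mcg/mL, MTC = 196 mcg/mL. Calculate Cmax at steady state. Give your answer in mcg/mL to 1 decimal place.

τ/t½ = 43/24 ≈ 1.7917, so fraction remaining f = (1/2)^(43/24) ≈ 0.2888.
At steady state, accumulation factor R = 1/(1 − e^(−kτ)) ≈ 1.4061.
Single-dose peak C₀ = D/Vd = 1985/17 ≈ 116.765 mcg/mL.
Steady-state peak Cmax,ss = C₀·R ≈ 116.765 × 1.4061 ≈ 164.183 mcg/mL.
Peak 164.2 mcg/mL vs MTC 196 mcg/mL: below toxic threshold.

164.2 mcg/mL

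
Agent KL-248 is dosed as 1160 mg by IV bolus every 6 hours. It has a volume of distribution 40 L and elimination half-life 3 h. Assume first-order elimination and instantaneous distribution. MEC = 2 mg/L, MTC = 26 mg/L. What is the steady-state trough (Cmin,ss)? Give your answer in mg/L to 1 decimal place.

τ = 6 h = 2 half-lives, so f = (1/2)^2 = 0.25.
Accumulation ratio R = 1/(1 − f) = 1/0.75 = 4/3.
Single-dose peak C₀ = D/Vd = 1160/40 = 29 mg/L.
Steady-state peak Cmax,ss = C₀·R = 29 × 4/3 ≈ 38.667 mg/L.
Steady-state trough Cmin,ss = Cmax,ss·f ≈ 38.667 × 0.25 ≈ 9.667 mg/L.
Trough 9.7 mg/L vs MEC 2 mg/L: adequate.

9.7 mg/L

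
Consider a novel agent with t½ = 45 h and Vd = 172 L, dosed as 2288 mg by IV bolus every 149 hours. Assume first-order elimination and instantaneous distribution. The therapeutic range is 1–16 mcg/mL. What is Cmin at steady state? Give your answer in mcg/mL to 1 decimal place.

1.5 mcg/mL

Over one 149-h interval, 149/45 ≈ 3.3111 half-lives elapse, leaving f ≈ 0.1008 of each dose.
Single-dose peak C₀ = D/Vd = 2288/172 ≈ 13.302 mcg/mL.
Steady-state trough Cmin,ss = C₀·f/(1−f) ≈ 13.302 × 0.1008/0.8992 ≈ 1.491 mcg/mL.
Trough 1.5 mcg/mL vs MEC 1 mcg/mL: adequate.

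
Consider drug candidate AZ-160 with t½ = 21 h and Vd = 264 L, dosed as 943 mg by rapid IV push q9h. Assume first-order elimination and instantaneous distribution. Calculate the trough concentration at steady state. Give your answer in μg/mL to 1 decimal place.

τ/t½ = 9/21 ≈ 0.42857, so fraction remaining f = (1/2)^(9/21) ≈ 0.7430.
At steady state, accumulation factor R = 1/(1 − e^(−kτ)) ≈ 3.8911.
Single-dose peak C₀ = D/Vd = 943/264 ≈ 3.572 μg/mL.
Cmax,ss = C₀/(1 − f) ≈ 3.572/0.2570 ≈ 13.899 μg/mL.
One interval later, Cmin,ss = Cmax,ss·e^(−kτ) ≈ 13.899 × 0.7430 ≈ 10.327 μg/mL.

10.3 μg/mL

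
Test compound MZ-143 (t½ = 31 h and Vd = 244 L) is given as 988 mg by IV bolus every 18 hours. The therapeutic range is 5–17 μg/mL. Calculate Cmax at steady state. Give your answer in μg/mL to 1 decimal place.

12.2 μg/mL

k = ln2/t½ = ln2/31 ≈ 0.022360 h⁻¹; fraction remaining f = e^(−kτ) = e^(−0.022360×18) ≈ 0.6687.
At steady state, accumulation factor R = 1/(1 − e^(−kτ)) ≈ 3.0184.
Single-dose peak C₀ = D/Vd = 988/244 ≈ 4.049 μg/mL.
Steady-state peak Cmax,ss = C₀·R ≈ 4.049 × 3.0184 ≈ 12.222 μg/mL.
Peak 12.2 μg/mL vs MTC 17 μg/mL: below toxic threshold.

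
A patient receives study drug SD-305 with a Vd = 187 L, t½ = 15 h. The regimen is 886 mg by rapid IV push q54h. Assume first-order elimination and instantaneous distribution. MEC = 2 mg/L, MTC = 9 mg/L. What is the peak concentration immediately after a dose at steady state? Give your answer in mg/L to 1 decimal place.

k = ln2/t½ = ln2/15 ≈ 0.046210 h⁻¹; fraction remaining f = e^(−kτ) = e^(−0.046210×54) ≈ 0.0825.
At steady state, accumulation factor R = 1/(1 − e^(−kτ)) ≈ 1.0899.
Each bolus raises the concentration by D/Vd = 886/187 ≈ 4.738 mg/L.
Steady-state peak Cmax,ss = C₀·R ≈ 4.738 × 1.0899 ≈ 5.164 mg/L.
Peak 5.2 mg/L vs MTC 9 mg/L: below toxic threshold.

5.2 mg/L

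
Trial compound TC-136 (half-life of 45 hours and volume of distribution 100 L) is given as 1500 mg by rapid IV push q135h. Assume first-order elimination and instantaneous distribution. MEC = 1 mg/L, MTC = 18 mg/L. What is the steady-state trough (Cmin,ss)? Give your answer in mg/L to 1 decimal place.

2.1 mg/L

The dosing interval is 3 half-lives, so f = 2^(−3) = 0.125.
At steady state, R = 1/(1 − 0.125) = 8/7.
Single-dose peak C₀ = D/Vd = 1500/100 = 15 mg/L.
Steady-state peak Cmax,ss = C₀·R = 15 × 8/7 ≈ 17.143 mg/L.
Steady-state trough Cmin,ss = Cmax,ss·f ≈ 17.143 × 0.125 ≈ 2.143 mg/L.
Trough 2.1 mg/L vs MEC 1 mg/L: adequate.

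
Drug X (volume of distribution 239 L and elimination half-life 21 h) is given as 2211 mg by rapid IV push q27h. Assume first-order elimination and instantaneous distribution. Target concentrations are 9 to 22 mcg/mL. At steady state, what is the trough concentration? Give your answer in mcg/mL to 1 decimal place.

k = ln2/t½ = ln2/21 ≈ 0.033007 h⁻¹; fraction remaining f = e^(−kτ) = e^(−0.033007×27) ≈ 0.4102.
Accumulation ratio R = 1/(1 − f) ≈ 1/0.5898 ≈ 1.6955.
Each bolus raises the concentration by D/Vd = 2211/239 ≈ 9.251 mcg/mL.
Cmax,ss = C₀/(1 − f) ≈ 9.251/0.5898 ≈ 15.685 mcg/mL.
Steady-state trough Cmin,ss = Cmax,ss·f ≈ 15.685 × 0.4102 ≈ 6.434 mcg/mL.
Trough 6.4 mcg/mL vs MEC 9 mcg/mL: subtherapeutic.

6.4 mcg/mL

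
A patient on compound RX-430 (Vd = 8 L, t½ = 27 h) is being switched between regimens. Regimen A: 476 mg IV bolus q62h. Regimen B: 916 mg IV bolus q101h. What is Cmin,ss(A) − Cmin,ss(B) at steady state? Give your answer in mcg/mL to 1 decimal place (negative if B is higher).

6.0 mcg/mL

Regimen A: f = (1/2)^(62/27) ≈ 0.2036; Cmin,ss = (476/8)·f/(1−f) ≈ 15.211 mcg/mL.
Regimen B: f = (1/2)^(101/27) ≈ 0.0748; Cmin,ss = (916/8)·f/(1−f) ≈ 9.257 mcg/mL.
Difference ≈ 15.211 − 9.257 ≈ 5.954 mcg/mL.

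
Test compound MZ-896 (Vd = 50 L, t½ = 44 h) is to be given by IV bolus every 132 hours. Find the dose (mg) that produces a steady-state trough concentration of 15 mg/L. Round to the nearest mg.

τ/t½ = 132/44 ≈ 3, so f = (1/2)^(132/44) ≈ 0.125000.
Cmin,ss = (D/Vd)·f/(1−f), so D = Cmin,ss·Vd·(1−f)/f.
D = 15 × 50 × (1−f)/f ≈ 15 × 50 × 7.00000 ≈ 5250.00 mg.

5250 mg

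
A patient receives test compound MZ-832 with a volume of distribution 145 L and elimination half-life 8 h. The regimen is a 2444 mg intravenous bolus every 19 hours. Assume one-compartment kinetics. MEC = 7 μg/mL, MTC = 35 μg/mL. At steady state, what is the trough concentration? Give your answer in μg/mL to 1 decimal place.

4.0 μg/mL

Over one 19-h interval, 19/8 ≈ 2.375 half-lives elapse, leaving f ≈ 0.1928 of each dose.
At steady state, accumulation factor R = 1/(1 − e^(−kτ)) ≈ 1.2389.
Each bolus raises the concentration by D/Vd = 2444/145 ≈ 16.855 μg/mL.
Steady-state peak Cmax,ss = C₀·R ≈ 16.855 × 1.2389 ≈ 20.882 μg/mL.
One interval later, Cmin,ss = Cmax,ss·e^(−kτ) ≈ 20.882 × 0.1928 ≈ 4.026 μg/mL.
Trough 4.0 μg/mL vs MEC 7 μg/mL: subtherapeutic.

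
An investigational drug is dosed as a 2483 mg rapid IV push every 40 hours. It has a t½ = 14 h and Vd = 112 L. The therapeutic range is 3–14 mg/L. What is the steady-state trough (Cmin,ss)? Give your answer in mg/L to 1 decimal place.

τ/t½ = 40/14 ≈ 2.8571, so fraction remaining f = (1/2)^(40/14) ≈ 0.1380.
Each bolus raises the concentration by D/Vd = 2483/112 ≈ 22.170 mg/L.
Steady-state trough Cmin,ss = C₀·f/(1−f) ≈ 22.170 × 0.1380/0.8620 ≈ 3.549 mg/L.
Trough 3.5 mg/L vs MEC 3 mg/L: adequate.

3.5 mg/L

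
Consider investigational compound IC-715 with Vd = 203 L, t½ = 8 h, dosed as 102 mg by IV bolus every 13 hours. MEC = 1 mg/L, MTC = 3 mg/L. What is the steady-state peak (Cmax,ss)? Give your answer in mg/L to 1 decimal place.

τ/t½ = 13/8 ≈ 1.625, so fraction remaining f = (1/2)^(13/8) ≈ 0.3242.
At steady state, accumulation factor R = 1/(1 − e^(−kτ)) ≈ 1.4797.
Each bolus raises the concentration by D/Vd = 102/203 ≈ 0.502 mg/L.
Steady-state peak Cmax,ss = C₀·R ≈ 0.502 × 1.4797 ≈ 0.743 mg/L.
Peak 0.7 mg/L vs MTC 3 mg/L: below toxic threshold.

0.7 mg/L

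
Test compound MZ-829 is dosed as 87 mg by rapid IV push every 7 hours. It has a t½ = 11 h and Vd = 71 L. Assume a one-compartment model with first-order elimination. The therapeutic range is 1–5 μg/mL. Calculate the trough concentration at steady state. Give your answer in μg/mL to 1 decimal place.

k = ln2/t½ = ln2/11 ≈ 0.063013 h⁻¹; fraction remaining f = e^(−kτ) = e^(−0.063013×7) ≈ 0.6433.
Single-dose peak C₀ = D/Vd = 87/71 ≈ 1.225 μg/mL.
Steady-state trough Cmin,ss = C₀·f/(1−f) ≈ 1.225 × 0.6433/0.3567 ≈ 2.209 μg/mL.
Trough 2.2 μg/mL vs MEC 1 μg/mL: adequate.

2.2 μg/mL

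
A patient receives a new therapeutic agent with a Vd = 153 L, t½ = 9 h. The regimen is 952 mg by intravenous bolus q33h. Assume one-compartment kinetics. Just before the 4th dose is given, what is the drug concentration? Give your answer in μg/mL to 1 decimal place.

0.5 μg/mL

f = (1/2)^(τ/t½) = (1/2)^(33/9) ≈ 0.0787.
C₀ = D/Vd = 952/153 ≈ 6.222 μg/mL.
Before the 4th dose, 3 doses have been given. Superposition: Cmin = C₀·(f + f² + … + f^3).
≈ 6.222 × (0.0787 + 0.0062 + 0.0005) ≈ 6.222 × 0.0854 ≈ 0.531 μg/mL.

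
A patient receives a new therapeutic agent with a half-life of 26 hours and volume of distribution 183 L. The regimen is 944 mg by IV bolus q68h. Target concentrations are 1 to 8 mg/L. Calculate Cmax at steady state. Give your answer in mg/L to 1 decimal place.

6.2 mg/L

τ/t½ = 68/26 ≈ 2.6154, so fraction remaining f = (1/2)^(68/26) ≈ 0.1632.
Accumulation ratio R = 1/(1 − f) ≈ 1/0.8368 ≈ 1.1950.
Single-dose peak C₀ = D/Vd = 944/183 ≈ 5.158 mg/L.
Steady-state peak Cmax,ss = C₀·R ≈ 5.158 × 1.1950 ≈ 6.164 mg/L.
Peak 6.2 mg/L vs MTC 8 mg/L: below toxic threshold.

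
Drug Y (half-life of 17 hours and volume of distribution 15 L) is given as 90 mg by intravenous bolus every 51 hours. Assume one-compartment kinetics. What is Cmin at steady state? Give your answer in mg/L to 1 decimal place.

The dosing interval is 3 half-lives, so f = 2^(−3) = 0.125.
Accumulation ratio R = 1/(1 − f) = 1/0.875 = 8/7.
Single-dose peak C₀ = D/Vd = 90/15 = 6 mg/L.
Steady-state peak Cmax,ss = C₀·R = 6 × 8/7 ≈ 6.857 mg/L.
Steady-state trough Cmin,ss = Cmax,ss·f ≈ 6.857 × 0.125 ≈ 0.857 mg/L.

0.9 mg/L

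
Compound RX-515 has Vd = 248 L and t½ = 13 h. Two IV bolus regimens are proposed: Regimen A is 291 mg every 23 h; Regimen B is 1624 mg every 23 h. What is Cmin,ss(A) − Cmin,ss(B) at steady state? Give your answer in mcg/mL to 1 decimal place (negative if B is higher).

-2.2 mcg/mL

Regimen A: f = (1/2)^(23/13) ≈ 0.2934; Cmin,ss = (291/248)·f/(1−f) ≈ 0.487 mcg/mL.
Regimen B: f = (1/2)^(23/13) ≈ 0.2934; Cmin,ss = (1624/248)·f/(1−f) ≈ 2.719 mcg/mL.
Difference ≈ 0.487 − 2.719 ≈ -2.232 mcg/mL.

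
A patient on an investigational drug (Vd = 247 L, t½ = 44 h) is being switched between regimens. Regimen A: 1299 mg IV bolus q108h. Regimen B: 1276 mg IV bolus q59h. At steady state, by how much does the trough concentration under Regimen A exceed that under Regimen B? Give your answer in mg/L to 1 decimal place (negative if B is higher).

-2.2 mg/L

Regimen A: f = (1/2)^(108/44) ≈ 0.1824; Cmin,ss = (1299/247)·f/(1−f) ≈ 1.173 mg/L.
Regimen B: f = (1/2)^(59/44) ≈ 0.3948; Cmin,ss = (1276/247)·f/(1−f) ≈ 3.370 mg/L.
Difference ≈ 1.173 − 3.370 ≈ -2.197 mg/L.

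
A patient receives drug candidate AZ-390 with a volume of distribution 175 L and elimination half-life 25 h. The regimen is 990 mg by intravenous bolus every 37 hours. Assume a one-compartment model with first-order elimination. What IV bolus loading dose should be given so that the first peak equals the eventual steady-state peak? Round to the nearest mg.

f = (1/2)^(37/25) ≈ 0.358489; accumulation ratio R = 1/(1−f) ≈ 1.55882.
Loading dose to hit Cmax,ss on first dose: D_load = D_maint·R ≈ 990 × 1.55882 ≈ 1543.23 mg.

1543 mg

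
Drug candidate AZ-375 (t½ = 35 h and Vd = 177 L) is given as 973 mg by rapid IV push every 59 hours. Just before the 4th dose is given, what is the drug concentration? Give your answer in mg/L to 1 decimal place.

f = (1/2)^(τ/t½) = (1/2)^(59/35) ≈ 0.3108.
C₀ = D/Vd = 973/177 ≈ 5.497 mg/L.
Before the 4th dose, 3 doses have been given. Superposition: Cmin = C₀·(f + f² + … + f^3).
≈ 5.497 × (0.3108 + 0.0966 + 0.0300) ≈ 5.497 × 0.4374 ≈ 2.404 mg/L.

2.4 mg/L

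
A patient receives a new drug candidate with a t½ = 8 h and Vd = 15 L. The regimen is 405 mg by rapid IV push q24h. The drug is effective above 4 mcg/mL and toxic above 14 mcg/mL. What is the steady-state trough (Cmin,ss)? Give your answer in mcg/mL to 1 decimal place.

3.9 mcg/mL

The dosing interval is 3 half-lives, so f = 2^(−3) = 0.125.
At steady state, R = 1/(1 − 0.125) = 8/7.
Single-dose peak C₀ = D/Vd = 405/15 = 27 mcg/mL.
Steady-state peak Cmax,ss = C₀·R = 27 × 8/7 ≈ 30.857 mcg/mL.
Steady-state trough Cmin,ss = Cmax,ss·f ≈ 30.857 × 0.125 ≈ 3.857 mcg/mL.
Trough 3.9 mcg/mL vs MEC 4 mcg/mL: subtherapeutic.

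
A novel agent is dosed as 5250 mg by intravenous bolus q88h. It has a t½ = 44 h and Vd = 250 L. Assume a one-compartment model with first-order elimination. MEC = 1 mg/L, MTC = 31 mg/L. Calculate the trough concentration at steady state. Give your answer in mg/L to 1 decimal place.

7.0 mg/L

τ = 88 h = 2 half-lives, so f = (1/2)^2 = 0.25.
At steady state, R = 1/(1 − 0.25) = 4/3.
Single-dose peak C₀ = D/Vd = 5250/250 = 21 mg/L.
Steady-state peak Cmax,ss = C₀·R = 21 × 4/3 ≈ 28.000 mg/L.
Steady-state trough Cmin,ss = Cmax,ss·f ≈ 28.000 × 0.25 ≈ 7.000 mg/L.
Trough 7.0 mg/L vs MEC 1 mg/L: adequate.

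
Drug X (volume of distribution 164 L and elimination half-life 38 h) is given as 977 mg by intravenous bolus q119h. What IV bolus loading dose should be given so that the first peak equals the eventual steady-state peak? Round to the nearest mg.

f = (1/2)^(119/38) ≈ 0.114104; accumulation ratio R = 1/(1−f) ≈ 1.12880.
Loading dose to hit Cmax,ss on first dose: D_load = D_maint·R ≈ 977 × 1.12880 ≈ 1102.84 mg.

1103 mg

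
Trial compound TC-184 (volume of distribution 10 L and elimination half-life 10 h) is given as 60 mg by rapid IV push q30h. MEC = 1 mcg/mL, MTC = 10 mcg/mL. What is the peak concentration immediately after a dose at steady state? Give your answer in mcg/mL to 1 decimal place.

6.9 mcg/mL

τ = 30 h = 3 half-lives, so f = (1/2)^3 = 0.125.
Accumulation ratio R = 1/(1 − f) = 1/0.875 = 8/7.
Single-dose peak C₀ = D/Vd = 60/10 = 6 mcg/mL.
Steady-state peak Cmax,ss = C₀·R = 6 × 8/7 ≈ 6.857 mcg/mL.
Peak 6.9 mcg/mL vs MTC 10 mcg/mL: below toxic threshold.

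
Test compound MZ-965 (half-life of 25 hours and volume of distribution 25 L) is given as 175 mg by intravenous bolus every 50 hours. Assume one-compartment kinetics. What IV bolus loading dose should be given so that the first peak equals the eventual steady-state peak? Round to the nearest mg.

233 mg

f = (1/2)^(50/25) ≈ 0.250000; accumulation ratio R = 1/(1−f) ≈ 1.33333.
Loading dose to hit Cmax,ss on first dose: D_load = D_maint·R ≈ 175 × 1.33333 ≈ 233.33 mg.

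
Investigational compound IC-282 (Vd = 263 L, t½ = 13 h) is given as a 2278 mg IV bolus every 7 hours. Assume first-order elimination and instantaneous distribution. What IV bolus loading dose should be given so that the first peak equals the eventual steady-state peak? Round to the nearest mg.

7313 mg

f = (1/2)^(7/13) ≈ 0.688505; accumulation ratio R = 1/(1−f) ≈ 3.21032.
Loading dose to hit Cmax,ss on first dose: D_load = D_maint·R ≈ 2278 × 3.21032 ≈ 7313.11 mg.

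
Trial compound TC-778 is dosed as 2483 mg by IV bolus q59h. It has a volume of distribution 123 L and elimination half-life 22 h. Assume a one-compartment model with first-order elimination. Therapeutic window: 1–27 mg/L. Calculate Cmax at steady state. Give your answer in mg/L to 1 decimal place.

τ/t½ = 59/22 ≈ 2.6818, so fraction remaining f = (1/2)^(59/22) ≈ 0.1558.
At steady state, accumulation factor R = 1/(1 − e^(−kτ)) ≈ 1.1846.
Each bolus raises the concentration by D/Vd = 2483/123 ≈ 20.187 mg/L.
Cmax,ss = C₀/(1 − f) ≈ 20.187/0.8442 ≈ 23.913 mg/L.
Peak 23.9 mg/L vs MTC 27 mg/L: below toxic threshold.

23.9 mg/L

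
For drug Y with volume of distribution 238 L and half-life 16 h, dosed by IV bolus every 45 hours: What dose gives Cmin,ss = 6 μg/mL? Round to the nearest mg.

τ/t½ = 45/16 ≈ 2.8125, so f = (1/2)^(45/16) ≈ 0.142349.
Cmin,ss = (D/Vd)·f/(1−f), so D = Cmin,ss·Vd·(1−f)/f.
D = 6 × 238 × (1−f)/f ≈ 6 × 238 × 6.02499 ≈ 8603.69 mg.

8604 mg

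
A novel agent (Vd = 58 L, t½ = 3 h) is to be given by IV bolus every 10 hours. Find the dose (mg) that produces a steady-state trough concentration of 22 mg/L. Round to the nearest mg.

11585 mg

τ/t½ = 10/3 ≈ 3.3333, so f = (1/2)^(10/3) ≈ 0.099213.
Cmin,ss = (D/Vd)·f/(1−f), so D = Cmin,ss·Vd·(1−f)/f.
D = 22 × 58 × (1−f)/f ≈ 22 × 58 × 9.07932 ≈ 11585.21 mg.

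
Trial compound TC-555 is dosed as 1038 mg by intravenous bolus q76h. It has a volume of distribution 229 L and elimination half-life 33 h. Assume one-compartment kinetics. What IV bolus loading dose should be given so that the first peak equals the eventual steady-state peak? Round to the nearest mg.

1302 mg

f = (1/2)^(76/33) ≈ 0.202637; accumulation ratio R = 1/(1−f) ≈ 1.25413.
Loading dose to hit Cmax,ss on first dose: D_load = D_maint·R ≈ 1038 × 1.25413 ≈ 1301.79 mg.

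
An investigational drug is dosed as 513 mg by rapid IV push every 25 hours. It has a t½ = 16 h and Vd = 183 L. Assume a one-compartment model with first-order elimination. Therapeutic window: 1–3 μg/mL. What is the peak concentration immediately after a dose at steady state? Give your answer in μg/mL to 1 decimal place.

τ/t½ = 25/16 ≈ 1.5625, so fraction remaining f = (1/2)^(25/16) ≈ 0.3386.
At steady state, accumulation factor R = 1/(1 − e^(−kτ)) ≈ 1.5119.
Each bolus raises the concentration by D/Vd = 513/183 ≈ 2.803 μg/mL.
Cmax,ss = C₀/(1 − f) ≈ 2.803/0.6614 ≈ 4.238 μg/mL.
Peak 4.2 μg/mL vs MTC 3 μg/mL: exceeds toxic threshold.

4.2 μg/mL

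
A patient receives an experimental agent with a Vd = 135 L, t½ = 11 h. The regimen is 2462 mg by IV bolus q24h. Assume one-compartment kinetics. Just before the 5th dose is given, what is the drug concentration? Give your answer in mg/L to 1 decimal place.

5.1 mg/L

f = (1/2)^(τ/t½) = (1/2)^(24/11) ≈ 0.2204.
C₀ = D/Vd = 2462/135 ≈ 18.237 mg/L.
Before the 5th dose, 4 doses have been given. Superposition: Cmin = C₀·(f + f² + … + f^4).
≈ 18.237 × (0.2204 + 0.0486 + 0.0107 + 0.0024) ≈ 18.237 × 0.2821 ≈ 5.145 mg/L.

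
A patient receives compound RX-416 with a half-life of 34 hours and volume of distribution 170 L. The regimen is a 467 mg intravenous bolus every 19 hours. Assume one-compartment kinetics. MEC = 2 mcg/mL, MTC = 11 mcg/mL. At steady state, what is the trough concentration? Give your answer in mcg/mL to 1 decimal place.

Over one 19-h interval, 19/34 ≈ 0.55882 half-lives elapse, leaving f ≈ 0.6789 of each dose.
Each bolus raises the concentration by D/Vd = 467/170 ≈ 2.747 mcg/mL.
Steady-state trough Cmin,ss = C₀·f/(1−f) ≈ 2.747 × 0.6789/0.3211 ≈ 5.808 mcg/mL.
Trough 5.8 mcg/mL vs MEC 2 mcg/mL: adequate.

5.8 mcg/mL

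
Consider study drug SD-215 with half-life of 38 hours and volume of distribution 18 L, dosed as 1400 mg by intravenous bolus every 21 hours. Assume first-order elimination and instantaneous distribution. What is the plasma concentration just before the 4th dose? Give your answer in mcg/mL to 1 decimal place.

f = (1/2)^(τ/t½) = (1/2)^(21/38) ≈ 0.6818.
C₀ = D/Vd = 1400/18 ≈ 77.778 mcg/mL.
Before the 4th dose, 3 doses have been given. Superposition: Cmin = C₀·(f + f² + … + f^3).
≈ 77.778 × (0.6818 + 0.4649 + 0.3169) ≈ 77.778 × 1.4636 ≈ 113.836 mcg/mL.

113.8 mcg/mL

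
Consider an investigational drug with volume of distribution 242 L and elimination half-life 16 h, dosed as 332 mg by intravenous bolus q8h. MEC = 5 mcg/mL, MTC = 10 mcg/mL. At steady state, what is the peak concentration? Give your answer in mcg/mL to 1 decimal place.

4.7 mcg/mL

Over one 8-h interval, 8/16 ≈ 0.5 half-lives elapse, leaving f ≈ 0.7071 of each dose.
Accumulation ratio R = 1/(1 − f) ≈ 1/0.2929 ≈ 3.4141.
Single-dose peak C₀ = D/Vd = 332/242 ≈ 1.372 mcg/mL.
Steady-state peak Cmax,ss = C₀·R ≈ 1.372 × 3.4141 ≈ 4.684 mcg/mL.
Peak 4.7 mcg/mL vs MTC 10 mcg/mL: below toxic threshold.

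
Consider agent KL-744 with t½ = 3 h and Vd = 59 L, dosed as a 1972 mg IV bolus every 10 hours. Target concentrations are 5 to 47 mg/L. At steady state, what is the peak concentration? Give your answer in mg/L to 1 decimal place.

37.1 mg/L

τ/t½ = 10/3 ≈ 3.3333, so fraction remaining f = (1/2)^(10/3) ≈ 0.0992.
At steady state, accumulation factor R = 1/(1 − e^(−kτ)) ≈ 1.1101.
Each bolus raises the concentration by D/Vd = 1972/59 ≈ 33.424 mg/L.
Steady-state peak Cmax,ss = C₀·R ≈ 33.424 × 1.1101 ≈ 37.104 mg/L.
Peak 37.1 mg/L vs MTC 47 mg/L: below toxic threshold.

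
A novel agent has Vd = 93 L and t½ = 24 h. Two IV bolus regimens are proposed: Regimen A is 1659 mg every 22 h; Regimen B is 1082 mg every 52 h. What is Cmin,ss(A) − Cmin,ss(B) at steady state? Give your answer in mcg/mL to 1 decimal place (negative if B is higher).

16.8 mcg/mL

Regimen A: f = (1/2)^(22/24) ≈ 0.5297; Cmin,ss = (1659/93)·f/(1−f) ≈ 20.092 mcg/mL.
Regimen B: f = (1/2)^(52/24) ≈ 0.2227; Cmin,ss = (1082/93)·f/(1−f) ≈ 3.333 mcg/mL.
Difference ≈ 20.092 − 3.333 ≈ 16.759 mcg/mL.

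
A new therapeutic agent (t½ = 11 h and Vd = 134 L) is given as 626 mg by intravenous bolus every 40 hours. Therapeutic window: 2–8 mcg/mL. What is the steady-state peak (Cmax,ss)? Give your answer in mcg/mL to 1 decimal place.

5.1 mcg/mL

k = ln2/t½ = ln2/11 ≈ 0.063013 h⁻¹; fraction remaining f = e^(−kτ) = e^(−0.063013×40) ≈ 0.0804.
At steady state, accumulation factor R = 1/(1 − e^(−kτ)) ≈ 1.0874.
Each bolus raises the concentration by D/Vd = 626/134 ≈ 4.672 mcg/mL.
Cmax,ss = C₀/(1 − f) ≈ 4.672/0.9196 ≈ 5.080 mcg/mL.
Peak 5.1 mcg/mL vs MTC 8 mcg/mL: below toxic threshold.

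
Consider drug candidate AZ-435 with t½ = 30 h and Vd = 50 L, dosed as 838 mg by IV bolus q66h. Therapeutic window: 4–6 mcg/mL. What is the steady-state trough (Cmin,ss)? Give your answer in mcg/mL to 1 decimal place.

4.7 mcg/mL

τ/t½ = 66/30 ≈ 2.2, so fraction remaining f = (1/2)^(66/30) ≈ 0.2176.
Accumulation ratio R = 1/(1 − f) ≈ 1/0.7824 ≈ 1.2781.
Single-dose peak C₀ = D/Vd = 838/50 ≈ 16.760 mcg/mL.
Cmax,ss = C₀/(1 − f) ≈ 16.760/0.7824 ≈ 21.421 mcg/mL.
Steady-state trough Cmin,ss = Cmax,ss·f ≈ 21.421 × 0.2176 ≈ 4.661 mcg/mL.
Trough 4.7 mcg/mL vs MEC 4 mcg/mL: adequate.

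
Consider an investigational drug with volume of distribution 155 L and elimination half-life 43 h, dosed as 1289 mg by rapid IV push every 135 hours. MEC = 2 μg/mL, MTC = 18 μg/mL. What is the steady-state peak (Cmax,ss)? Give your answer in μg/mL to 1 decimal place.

9.4 μg/mL

k = ln2/t½ = ln2/43 ≈ 0.016120 h⁻¹; fraction remaining f = e^(−kτ) = e^(−0.016120×135) ≈ 0.1135.
At steady state, accumulation factor R = 1/(1 − e^(−kτ)) ≈ 1.1280.
Single-dose peak C₀ = D/Vd = 1289/155 ≈ 8.316 μg/mL.
Steady-state peak Cmax,ss = C₀·R ≈ 8.316 × 1.1280 ≈ 9.380 μg/mL.
Peak 9.4 μg/mL vs MTC 18 μg/mL: below toxic threshold.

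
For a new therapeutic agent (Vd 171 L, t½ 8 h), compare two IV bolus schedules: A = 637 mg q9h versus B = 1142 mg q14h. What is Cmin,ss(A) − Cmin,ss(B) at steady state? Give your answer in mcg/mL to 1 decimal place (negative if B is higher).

0.3 mcg/mL

Regimen A: f = (1/2)^(9/8) ≈ 0.4585; Cmin,ss = (637/171)·f/(1−f) ≈ 3.154 mcg/mL.
Regimen B: f = (1/2)^(14/8) ≈ 0.2973; Cmin,ss = (1142/171)·f/(1−f) ≈ 2.825 mcg/mL.
Difference ≈ 3.154 − 2.825 ≈ 0.329 mcg/mL.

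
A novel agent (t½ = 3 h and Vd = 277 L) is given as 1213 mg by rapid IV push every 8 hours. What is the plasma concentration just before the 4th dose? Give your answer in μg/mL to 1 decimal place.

0.8 μg/mL

f = (1/2)^(τ/t½) = (1/2)^(8/3) ≈ 0.1575.
C₀ = D/Vd = 1213/277 ≈ 4.379 μg/mL.
Before the 4th dose, 3 doses have been given. Superposition: Cmin = C₀·(f + f² + … + f^3).
≈ 4.379 × (0.1575 + 0.0248 + 0.0039) ≈ 4.379 × 0.1862 ≈ 0.815 μg/mL.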